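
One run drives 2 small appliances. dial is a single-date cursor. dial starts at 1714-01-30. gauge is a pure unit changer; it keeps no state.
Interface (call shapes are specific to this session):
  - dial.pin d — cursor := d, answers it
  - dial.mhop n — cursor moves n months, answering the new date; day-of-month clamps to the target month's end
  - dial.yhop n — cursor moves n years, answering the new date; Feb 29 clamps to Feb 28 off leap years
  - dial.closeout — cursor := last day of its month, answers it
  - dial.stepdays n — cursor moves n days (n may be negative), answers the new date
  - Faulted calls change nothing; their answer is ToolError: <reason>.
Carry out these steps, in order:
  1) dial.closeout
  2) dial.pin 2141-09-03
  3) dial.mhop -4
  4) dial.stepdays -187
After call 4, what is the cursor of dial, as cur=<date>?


→ dial.closeout()
← 1714-01-31
→ dial.pin(d→2141-09-03)
← 2141-09-03
→ dial.mhop(n→-4)
← 2141-05-03
→ dial.stepdays(n→-187)
← 2140-10-28

Answer: cur=2140-10-28


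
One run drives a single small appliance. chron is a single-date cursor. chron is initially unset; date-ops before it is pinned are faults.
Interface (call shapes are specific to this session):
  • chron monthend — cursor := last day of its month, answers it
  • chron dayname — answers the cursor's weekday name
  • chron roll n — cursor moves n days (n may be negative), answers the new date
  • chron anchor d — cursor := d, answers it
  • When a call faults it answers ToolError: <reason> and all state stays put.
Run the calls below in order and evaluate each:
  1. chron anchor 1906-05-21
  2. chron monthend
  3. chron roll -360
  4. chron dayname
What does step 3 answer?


Answer: 1905-06-05

Derivation:
% 1. chron anchor(d=1906-05-21) => 1906-05-21
% 2. chron monthend() => 1906-05-31
% 3. chron roll(n=-360) => 1905-06-05
% 4. chron dayname() => Monday


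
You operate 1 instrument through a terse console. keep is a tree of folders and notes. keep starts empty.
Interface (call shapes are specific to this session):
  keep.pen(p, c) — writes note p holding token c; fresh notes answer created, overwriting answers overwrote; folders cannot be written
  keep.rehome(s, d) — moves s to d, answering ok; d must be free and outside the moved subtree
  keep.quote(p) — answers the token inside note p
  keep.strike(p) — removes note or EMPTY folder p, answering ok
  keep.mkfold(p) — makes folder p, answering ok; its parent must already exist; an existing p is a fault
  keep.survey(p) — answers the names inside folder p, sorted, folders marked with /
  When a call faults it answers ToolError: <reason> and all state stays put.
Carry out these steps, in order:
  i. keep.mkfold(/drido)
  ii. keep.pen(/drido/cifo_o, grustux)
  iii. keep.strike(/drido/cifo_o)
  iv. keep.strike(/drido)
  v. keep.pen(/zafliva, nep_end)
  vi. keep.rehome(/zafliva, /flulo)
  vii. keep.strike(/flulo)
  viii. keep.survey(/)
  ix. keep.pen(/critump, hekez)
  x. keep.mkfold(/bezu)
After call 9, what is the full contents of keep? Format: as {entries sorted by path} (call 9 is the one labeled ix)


Answer: {critump=hekez}

Derivation:
Act: keep.mkfold[p: /drido]
Obs: ok
Act: keep.pen[p: /drido/cifo_o; c: grustux]
Obs: created
Act: keep.strike[p: /drido/cifo_o]
Obs: ok
Act: keep.strike[p: /drido]
Obs: ok
Act: keep.pen[p: /zafliva; c: nep_end]
Obs: created
Act: keep.rehome[s: /zafliva; d: /flulo]
Obs: ok
Act: keep.strike[p: /flulo]
Obs: ok
Act: keep.survey[p: /]
Obs: []
Act: keep.pen[p: /critump; c: hekez]
Obs: created
Act: keep.mkfold[p: /bezu]
Obs: ok


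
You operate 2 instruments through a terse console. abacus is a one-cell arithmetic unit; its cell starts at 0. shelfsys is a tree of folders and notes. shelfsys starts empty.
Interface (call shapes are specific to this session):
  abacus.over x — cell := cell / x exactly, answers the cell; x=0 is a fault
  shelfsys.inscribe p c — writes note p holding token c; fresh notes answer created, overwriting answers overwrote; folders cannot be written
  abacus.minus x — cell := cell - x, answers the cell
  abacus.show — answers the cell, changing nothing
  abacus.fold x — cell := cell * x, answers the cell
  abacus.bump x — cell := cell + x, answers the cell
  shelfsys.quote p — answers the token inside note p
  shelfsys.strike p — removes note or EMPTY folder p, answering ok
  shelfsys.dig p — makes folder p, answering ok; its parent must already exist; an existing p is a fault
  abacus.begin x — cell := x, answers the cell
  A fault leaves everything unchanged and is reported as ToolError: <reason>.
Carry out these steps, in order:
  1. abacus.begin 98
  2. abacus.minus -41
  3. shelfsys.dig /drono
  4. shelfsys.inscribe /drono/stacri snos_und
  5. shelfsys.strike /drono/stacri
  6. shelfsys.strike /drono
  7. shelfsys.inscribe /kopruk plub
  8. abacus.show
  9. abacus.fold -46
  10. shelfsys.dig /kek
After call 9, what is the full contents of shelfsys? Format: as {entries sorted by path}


Answer: {kopruk=plub}

Derivation:
Calling abacus.begin on x=98, and see 98.
Using abacus.minus on x=-41: 139.
I try shelfsys.dig on p=/drono, and observe ok.
I use shelfsys.inscribe on p=/drono/stacri, c=snos_und, yielding created.
I call shelfsys.strike on p=/drono/stacri, and observe ok.
I call shelfsys.strike on p=/drono, and get ok.
Calling shelfsys.inscribe on p=/kopruk, c=plub: created.
I call abacus.show, and get 139.
I invoke abacus.fold on x=-46, yielding -6394.
I run shelfsys.dig on p=/kek, → ok.


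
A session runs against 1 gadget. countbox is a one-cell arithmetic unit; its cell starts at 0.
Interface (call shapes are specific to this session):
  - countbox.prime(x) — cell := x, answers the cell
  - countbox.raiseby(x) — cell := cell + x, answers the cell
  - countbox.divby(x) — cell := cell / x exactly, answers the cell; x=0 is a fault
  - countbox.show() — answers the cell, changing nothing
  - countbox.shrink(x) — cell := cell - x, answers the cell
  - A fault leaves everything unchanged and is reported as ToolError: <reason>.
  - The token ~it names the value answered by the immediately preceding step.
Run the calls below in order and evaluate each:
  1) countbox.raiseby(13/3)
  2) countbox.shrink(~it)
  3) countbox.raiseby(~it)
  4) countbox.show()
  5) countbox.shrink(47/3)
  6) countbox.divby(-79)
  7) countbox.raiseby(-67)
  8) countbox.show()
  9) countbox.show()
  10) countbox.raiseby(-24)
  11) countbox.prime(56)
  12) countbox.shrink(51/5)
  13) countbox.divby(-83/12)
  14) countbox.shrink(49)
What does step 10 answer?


Answer: -21520/237

Derivation:
Do: countbox.raiseby[13/3]
See: 13/3
Do: countbox.shrink[~it]
See: 0
Do: countbox.raiseby[~it]
See: 0
Do: countbox.show[]
See: 0
Do: countbox.shrink[47/3]
See: -47/3
Do: countbox.divby[-79]
See: 47/237
Do: countbox.raiseby[-67]
See: -15832/237
Do: countbox.show[]
See: -15832/237
Do: countbox.show[]
See: -15832/237
Do: countbox.raiseby[-24]
See: -21520/237
Do: countbox.prime[56]
See: 56
Do: countbox.shrink[51/5]
See: 229/5
Do: countbox.divby[-83/12]
See: -2748/415
Do: countbox.shrink[49]
See: -23083/415


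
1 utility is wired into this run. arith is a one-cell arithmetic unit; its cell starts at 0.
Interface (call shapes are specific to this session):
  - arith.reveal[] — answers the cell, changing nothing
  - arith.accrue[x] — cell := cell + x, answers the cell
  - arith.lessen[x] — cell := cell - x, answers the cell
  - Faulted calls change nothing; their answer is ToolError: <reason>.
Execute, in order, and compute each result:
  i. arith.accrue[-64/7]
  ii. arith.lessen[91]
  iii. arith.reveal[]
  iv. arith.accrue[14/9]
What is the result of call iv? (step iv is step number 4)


Answer: -6211/63

Derivation:
$ accrue x='-64/7'
  -64/7
$ lessen x='91'
  -701/7
$ reveal
  -701/7
$ accrue x='14/9'
  -6211/63


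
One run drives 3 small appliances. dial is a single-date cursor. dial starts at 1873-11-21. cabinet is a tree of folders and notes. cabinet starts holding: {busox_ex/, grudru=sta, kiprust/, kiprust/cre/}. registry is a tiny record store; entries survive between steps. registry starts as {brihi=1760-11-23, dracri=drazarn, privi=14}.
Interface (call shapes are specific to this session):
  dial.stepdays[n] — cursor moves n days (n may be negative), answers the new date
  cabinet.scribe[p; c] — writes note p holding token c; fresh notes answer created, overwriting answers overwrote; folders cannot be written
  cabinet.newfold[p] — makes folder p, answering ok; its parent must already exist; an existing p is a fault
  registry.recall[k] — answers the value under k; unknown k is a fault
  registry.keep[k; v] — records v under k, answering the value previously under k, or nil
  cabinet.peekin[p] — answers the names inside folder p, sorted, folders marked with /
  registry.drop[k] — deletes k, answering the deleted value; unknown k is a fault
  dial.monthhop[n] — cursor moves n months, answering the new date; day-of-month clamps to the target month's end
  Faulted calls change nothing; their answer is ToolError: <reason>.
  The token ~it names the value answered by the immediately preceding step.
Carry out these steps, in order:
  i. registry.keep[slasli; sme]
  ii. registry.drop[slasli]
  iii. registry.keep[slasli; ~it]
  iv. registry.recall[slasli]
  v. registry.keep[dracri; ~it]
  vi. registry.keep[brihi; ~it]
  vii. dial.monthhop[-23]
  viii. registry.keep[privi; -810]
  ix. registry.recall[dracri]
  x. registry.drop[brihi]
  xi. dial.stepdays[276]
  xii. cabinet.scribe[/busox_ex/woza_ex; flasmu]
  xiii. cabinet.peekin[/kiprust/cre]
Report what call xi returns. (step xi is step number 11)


Act: registry.keep[k: slasli; v: sme]
Obs: nil
Act: registry.drop[k: slasli]
Obs: sme
Act: registry.keep[k: slasli; v: ~it]
Obs: nil
Act: registry.recall[k: slasli]
Obs: sme
Act: registry.keep[k: dracri; v: ~it]
Obs: drazarn
Act: registry.keep[k: brihi; v: ~it]
Obs: 1760-11-23
Act: dial.monthhop[n: -23]
Obs: 1871-12-21
Act: registry.keep[k: privi; v: -810]
Obs: 14
Act: registry.recall[k: dracri]
Obs: sme
Act: registry.drop[k: brihi]
Obs: drazarn
Act: dial.stepdays[n: 276]
Obs: 1872-09-22
Act: cabinet.scribe[p: /busox_ex/woza_ex; c: flasmu]
Obs: created
Act: cabinet.peekin[p: /kiprust/cre]
Obs: []

Answer: 1872-09-22


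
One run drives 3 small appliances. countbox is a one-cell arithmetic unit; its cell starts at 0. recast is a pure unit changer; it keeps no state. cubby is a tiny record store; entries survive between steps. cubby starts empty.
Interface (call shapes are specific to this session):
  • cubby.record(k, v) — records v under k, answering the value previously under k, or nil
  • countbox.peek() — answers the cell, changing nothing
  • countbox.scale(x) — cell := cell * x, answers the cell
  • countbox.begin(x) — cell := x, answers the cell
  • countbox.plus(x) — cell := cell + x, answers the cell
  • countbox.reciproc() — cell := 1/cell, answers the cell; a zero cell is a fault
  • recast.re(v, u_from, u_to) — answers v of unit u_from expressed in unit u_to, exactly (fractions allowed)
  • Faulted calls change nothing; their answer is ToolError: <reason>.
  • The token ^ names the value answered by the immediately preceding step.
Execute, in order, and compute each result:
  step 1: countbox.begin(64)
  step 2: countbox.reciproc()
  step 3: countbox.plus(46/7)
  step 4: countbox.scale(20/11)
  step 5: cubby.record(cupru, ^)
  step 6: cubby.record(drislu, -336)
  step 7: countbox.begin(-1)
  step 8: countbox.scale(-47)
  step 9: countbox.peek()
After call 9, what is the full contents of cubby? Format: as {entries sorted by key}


Answer: {cupru=14755/1232, drislu=-336}

Derivation:
;; 1. countbox.begin(x=64) ~> 64
;; 2. countbox.reciproc() ~> 1/64
;; 3. countbox.plus(x=46/7) ~> 2951/448
;; 4. countbox.scale(x=20/11) ~> 14755/1232
;; 5. cubby.record(k=cupru, v=^) ~> nil
;; 6. cubby.record(k=drislu, v=-336) ~> nil
;; 7. countbox.begin(x=-1) ~> -1
;; 8. countbox.scale(x=-47) ~> 47
;; 9. countbox.peek() ~> 47


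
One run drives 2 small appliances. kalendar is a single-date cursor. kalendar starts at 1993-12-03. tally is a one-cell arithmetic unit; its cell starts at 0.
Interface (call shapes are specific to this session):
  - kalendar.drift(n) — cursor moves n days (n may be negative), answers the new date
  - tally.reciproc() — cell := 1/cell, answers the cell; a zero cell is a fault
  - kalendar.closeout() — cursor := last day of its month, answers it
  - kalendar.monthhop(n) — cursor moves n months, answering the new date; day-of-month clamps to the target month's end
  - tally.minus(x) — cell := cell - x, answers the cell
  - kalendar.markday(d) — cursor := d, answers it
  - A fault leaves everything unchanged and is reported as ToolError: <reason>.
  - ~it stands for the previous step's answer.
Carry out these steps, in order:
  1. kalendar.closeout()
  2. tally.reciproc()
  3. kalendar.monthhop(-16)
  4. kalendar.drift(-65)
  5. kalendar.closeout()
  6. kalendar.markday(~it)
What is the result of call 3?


CALL kalendar.closeout[]
RET  1993-12-31
CALL tally.reciproc[]
RET  ToolError: reciprocal of zero
CALL kalendar.monthhop[n: -16]
RET  1992-08-31
CALL kalendar.drift[n: -65]
RET  1992-06-27
CALL kalendar.closeout[]
RET  1992-06-30
CALL kalendar.markday[d: ~it]
RET  1992-06-30

Answer: 1992-08-31


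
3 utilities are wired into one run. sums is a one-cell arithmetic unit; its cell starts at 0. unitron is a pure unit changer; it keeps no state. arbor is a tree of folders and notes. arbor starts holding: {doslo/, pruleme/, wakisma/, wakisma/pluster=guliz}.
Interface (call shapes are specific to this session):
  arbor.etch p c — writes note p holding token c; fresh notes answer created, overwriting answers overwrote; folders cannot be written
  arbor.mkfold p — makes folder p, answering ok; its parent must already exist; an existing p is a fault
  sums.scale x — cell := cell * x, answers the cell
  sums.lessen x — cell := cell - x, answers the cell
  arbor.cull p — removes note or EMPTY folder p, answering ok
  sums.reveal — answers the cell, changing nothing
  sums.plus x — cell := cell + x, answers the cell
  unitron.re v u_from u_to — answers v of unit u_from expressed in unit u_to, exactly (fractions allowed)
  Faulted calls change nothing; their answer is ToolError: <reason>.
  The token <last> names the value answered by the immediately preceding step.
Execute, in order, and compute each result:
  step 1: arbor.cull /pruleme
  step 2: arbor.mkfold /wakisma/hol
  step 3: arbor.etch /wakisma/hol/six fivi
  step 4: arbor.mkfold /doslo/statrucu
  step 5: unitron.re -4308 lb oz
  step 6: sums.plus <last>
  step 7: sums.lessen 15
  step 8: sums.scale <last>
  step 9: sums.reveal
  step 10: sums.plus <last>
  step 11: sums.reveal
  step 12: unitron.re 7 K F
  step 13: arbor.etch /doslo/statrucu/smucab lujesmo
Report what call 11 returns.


-> arbor.cull(p: /pruleme)
<- ok
-> arbor.mkfold(p: /wakisma/hol)
<- ok
-> arbor.etch(p: /wakisma/hol/six, c: fivi)
<- created
-> arbor.mkfold(p: /doslo/statrucu)
<- ok
-> unitron.re(v: -4308, u_from: lb, u_to: oz)
<- -68928
-> sums.plus(x: <last>)
<- -68928
-> sums.lessen(x: 15)
<- -68943
-> sums.scale(x: <last>)
<- 4753137249
-> sums.reveal()
<- 4753137249
-> sums.plus(x: <last>)
<- 9506274498
-> sums.reveal()
<- 9506274498
-> unitron.re(v: 7, u_from: K, u_to: F)
<- -44707/100
-> arbor.etch(p: /doslo/statrucu/smucab, c: lujesmo)
<- created

Answer: 9506274498


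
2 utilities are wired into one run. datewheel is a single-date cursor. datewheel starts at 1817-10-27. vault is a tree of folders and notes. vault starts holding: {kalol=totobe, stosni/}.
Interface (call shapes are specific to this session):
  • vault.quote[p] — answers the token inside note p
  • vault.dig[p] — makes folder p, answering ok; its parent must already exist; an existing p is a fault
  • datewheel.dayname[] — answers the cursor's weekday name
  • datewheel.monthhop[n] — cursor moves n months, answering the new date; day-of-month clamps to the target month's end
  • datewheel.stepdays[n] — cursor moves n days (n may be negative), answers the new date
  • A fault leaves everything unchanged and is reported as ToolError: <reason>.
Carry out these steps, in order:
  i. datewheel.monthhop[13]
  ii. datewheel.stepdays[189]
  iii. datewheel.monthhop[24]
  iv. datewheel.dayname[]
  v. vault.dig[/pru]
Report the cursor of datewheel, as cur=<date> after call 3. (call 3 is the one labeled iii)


$ monthhop n: 13
  1818-11-27
$ stepdays n: 189
  1819-06-04
$ monthhop n: 24
  1821-06-04
$ dayname
  Monday
$ dig p: /pru
  ok

Answer: cur=1821-06-04


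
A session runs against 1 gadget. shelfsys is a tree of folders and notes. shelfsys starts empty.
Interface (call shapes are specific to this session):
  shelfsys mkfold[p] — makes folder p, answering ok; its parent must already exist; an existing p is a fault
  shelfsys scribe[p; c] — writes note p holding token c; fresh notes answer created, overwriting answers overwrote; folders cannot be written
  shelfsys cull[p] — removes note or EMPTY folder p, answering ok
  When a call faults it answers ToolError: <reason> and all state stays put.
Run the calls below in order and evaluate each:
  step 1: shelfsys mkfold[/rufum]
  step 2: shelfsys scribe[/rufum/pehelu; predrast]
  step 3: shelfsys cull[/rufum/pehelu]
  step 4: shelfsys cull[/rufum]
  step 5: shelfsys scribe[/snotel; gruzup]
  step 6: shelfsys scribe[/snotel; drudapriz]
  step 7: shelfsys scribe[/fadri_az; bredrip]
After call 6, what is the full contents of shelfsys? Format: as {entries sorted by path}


% 1. shelfsys mkfold(/rufum) == ok
% 2. shelfsys scribe(/rufum/pehelu, predrast) == created
% 3. shelfsys cull(/rufum/pehelu) == ok
% 4. shelfsys cull(/rufum) == ok
% 5. shelfsys scribe(/snotel, gruzup) == created
% 6. shelfsys scribe(/snotel, drudapriz) == overwrote
% 7. shelfsys scribe(/fadri_az, bredrip) == created

Answer: {snotel=drudapriz}


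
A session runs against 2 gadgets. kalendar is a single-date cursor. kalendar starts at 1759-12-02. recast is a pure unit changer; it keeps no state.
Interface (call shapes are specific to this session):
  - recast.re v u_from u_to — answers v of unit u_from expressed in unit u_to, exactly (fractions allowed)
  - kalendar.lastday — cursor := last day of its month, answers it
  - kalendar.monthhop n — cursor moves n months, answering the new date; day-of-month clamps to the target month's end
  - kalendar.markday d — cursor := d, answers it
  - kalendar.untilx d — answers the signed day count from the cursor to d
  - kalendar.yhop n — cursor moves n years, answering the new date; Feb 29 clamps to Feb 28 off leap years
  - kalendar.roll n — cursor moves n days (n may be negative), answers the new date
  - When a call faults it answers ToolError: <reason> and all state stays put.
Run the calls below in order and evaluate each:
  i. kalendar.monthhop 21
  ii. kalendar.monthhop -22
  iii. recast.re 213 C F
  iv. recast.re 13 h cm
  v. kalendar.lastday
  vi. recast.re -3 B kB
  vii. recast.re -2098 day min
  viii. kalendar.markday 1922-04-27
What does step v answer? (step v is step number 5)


Answer: 1759-11-30

Derivation:
-> monthhop(n=21)
<- 1761-09-02
-> monthhop(n=-22)
<- 1759-11-02
-> re(v=213, u_from=C, u_to=F)
<- 2077/5
-> re(v=13, u_from=h, u_to=cm)
<- ToolError: incompatible units
-> lastday()
<- 1759-11-30
-> re(v=-3, u_from=B, u_to=kB)
<- -3/1000
-> re(v=-2098, u_from=day, u_to=min)
<- -3021120
-> markday(d=1922-04-27)
<- 1922-04-27


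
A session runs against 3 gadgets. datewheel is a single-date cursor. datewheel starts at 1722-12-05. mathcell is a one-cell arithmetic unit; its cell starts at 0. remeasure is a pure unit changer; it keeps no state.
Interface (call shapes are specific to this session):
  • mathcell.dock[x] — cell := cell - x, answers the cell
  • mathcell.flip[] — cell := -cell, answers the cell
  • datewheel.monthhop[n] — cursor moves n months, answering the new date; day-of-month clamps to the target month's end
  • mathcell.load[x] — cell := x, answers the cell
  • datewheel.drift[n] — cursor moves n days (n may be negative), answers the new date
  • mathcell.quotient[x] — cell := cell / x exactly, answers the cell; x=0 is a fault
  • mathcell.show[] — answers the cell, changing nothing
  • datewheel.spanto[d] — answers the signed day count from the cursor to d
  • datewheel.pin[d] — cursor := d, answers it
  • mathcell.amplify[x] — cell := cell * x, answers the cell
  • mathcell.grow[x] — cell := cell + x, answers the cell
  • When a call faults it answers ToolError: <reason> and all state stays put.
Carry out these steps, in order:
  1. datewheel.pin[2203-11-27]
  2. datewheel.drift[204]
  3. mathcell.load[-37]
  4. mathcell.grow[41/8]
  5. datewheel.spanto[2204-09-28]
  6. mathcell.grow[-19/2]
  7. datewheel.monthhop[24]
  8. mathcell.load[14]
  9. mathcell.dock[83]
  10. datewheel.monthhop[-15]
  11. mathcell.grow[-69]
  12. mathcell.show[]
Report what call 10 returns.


Now I run datewheel.pin passing d=2203-11-27, and get 2203-11-27.
Now I run datewheel.drift passing n=204, and get 2204-06-18.
Next I call mathcell.load passing x=-37, and see -37.
I run mathcell.grow passing x=41/8: -255/8.
Using datewheel.spanto passing d=2204-09-28, and observe 102.
I run mathcell.grow passing x=-19/2, → -331/8.
I call datewheel.monthhop passing n=24, → 2206-06-18.
Then mathcell.load passing x=14: 14.
Then mathcell.dock passing x=83, and get -69.
Now I run datewheel.monthhop passing n=-15, — result: 2205-03-18.
Then mathcell.grow passing x=-69, — result: -138.
I run mathcell.show(), and see -138.

Answer: 2205-03-18


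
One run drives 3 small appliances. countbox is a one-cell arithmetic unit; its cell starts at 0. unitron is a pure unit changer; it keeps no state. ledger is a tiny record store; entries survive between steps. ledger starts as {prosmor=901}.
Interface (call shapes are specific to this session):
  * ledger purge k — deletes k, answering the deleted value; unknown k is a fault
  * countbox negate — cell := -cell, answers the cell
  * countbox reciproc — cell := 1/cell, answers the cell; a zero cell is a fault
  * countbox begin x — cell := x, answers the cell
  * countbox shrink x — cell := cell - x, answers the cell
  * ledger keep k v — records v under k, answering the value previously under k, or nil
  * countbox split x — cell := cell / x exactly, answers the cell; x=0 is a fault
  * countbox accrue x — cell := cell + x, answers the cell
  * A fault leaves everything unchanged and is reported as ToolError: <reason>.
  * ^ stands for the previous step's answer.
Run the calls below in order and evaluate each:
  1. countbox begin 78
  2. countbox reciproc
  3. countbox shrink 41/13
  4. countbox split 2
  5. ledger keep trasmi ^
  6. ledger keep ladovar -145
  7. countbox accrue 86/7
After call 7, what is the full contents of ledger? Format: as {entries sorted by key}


→ countbox begin(x='78')
← 78
→ countbox reciproc()
← 1/78
→ countbox shrink(x='41/13')
← -245/78
→ countbox split(x='2')
← -245/156
→ ledger keep(k='trasmi', v='^')
← nil
→ ledger keep(k='ladovar', v='-145')
← nil
→ countbox accrue(x='86/7')
← 11701/1092

Answer: {ladovar=-145, prosmor=901, trasmi=-245/156}


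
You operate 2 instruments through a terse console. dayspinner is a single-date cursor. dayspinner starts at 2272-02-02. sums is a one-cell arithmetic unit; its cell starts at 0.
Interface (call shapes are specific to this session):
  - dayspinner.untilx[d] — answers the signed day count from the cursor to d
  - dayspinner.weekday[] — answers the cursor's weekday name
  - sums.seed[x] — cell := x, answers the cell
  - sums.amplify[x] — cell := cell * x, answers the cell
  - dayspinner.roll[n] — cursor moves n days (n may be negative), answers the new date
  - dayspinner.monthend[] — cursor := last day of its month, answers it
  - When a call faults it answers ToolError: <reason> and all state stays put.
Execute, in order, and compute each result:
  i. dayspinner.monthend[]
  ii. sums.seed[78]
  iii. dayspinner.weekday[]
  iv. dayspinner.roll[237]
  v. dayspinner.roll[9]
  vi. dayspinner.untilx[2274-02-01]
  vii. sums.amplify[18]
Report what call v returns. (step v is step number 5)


I invoke dayspinner.monthend(): 2272-02-29.
I call sums.seed(x='78'), giving 78.
I run dayspinner.weekday, and observe Thursday.
I invoke dayspinner.roll(n='237'), giving 2272-10-23.
I use dayspinner.roll(n='9'), → 2272-11-01.
Using dayspinner.untilx(d='2274-02-01'), and observe 457.
Then sums.amplify(x='18'), and see 1404.

Answer: 2272-11-01


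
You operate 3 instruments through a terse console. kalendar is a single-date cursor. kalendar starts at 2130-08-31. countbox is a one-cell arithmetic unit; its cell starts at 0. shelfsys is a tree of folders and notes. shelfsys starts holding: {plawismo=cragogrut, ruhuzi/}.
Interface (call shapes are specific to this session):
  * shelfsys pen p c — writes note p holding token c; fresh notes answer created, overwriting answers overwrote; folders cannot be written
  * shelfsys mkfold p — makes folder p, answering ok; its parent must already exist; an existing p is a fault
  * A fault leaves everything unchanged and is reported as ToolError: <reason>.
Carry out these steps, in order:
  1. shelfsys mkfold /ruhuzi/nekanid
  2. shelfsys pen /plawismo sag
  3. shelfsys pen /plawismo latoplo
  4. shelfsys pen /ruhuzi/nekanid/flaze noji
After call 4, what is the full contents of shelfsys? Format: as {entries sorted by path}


CALL shelfsys mkfold[p=/ruhuzi/nekanid]
RET  ok
CALL shelfsys pen[p=/plawismo; c=sag]
RET  overwrote
CALL shelfsys pen[p=/plawismo; c=latoplo]
RET  overwrote
CALL shelfsys pen[p=/ruhuzi/nekanid/flaze; c=noji]
RET  created

Answer: {plawismo=latoplo, ruhuzi/, ruhuzi/nekanid/, ruhuzi/nekanid/flaze=noji}


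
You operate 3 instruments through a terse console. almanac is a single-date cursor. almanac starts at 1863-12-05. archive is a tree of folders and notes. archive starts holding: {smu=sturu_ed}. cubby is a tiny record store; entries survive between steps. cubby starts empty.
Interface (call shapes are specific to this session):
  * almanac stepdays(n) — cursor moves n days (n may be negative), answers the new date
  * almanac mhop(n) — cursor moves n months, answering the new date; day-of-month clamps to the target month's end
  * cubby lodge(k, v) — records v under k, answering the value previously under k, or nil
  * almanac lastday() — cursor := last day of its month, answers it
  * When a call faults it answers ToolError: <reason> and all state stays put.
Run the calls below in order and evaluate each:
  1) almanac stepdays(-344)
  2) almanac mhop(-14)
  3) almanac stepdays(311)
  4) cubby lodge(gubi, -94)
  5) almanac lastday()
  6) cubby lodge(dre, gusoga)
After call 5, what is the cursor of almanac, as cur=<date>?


Answer: cur=1862-09-30

Derivation:
[in] almanac stepdays n='-344'
:: 1862-12-26
[in] almanac mhop n='-14'
:: 1861-10-26
[in] almanac stepdays n='311'
:: 1862-09-02
[in] cubby lodge k='gubi' v='-94'
:: nil
[in] almanac lastday
:: 1862-09-30
[in] cubby lodge k='dre' v='gusoga'
:: nil


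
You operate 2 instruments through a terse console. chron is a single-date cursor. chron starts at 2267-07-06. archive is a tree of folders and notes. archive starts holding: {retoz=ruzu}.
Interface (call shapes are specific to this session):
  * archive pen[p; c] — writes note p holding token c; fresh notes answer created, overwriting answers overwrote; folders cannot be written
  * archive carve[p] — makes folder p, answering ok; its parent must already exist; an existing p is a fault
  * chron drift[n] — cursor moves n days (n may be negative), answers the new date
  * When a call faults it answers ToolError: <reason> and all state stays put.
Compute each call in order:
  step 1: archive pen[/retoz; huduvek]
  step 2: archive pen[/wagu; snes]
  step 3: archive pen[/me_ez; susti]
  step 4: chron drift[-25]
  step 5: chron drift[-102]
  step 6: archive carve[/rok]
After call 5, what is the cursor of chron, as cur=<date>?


-> archive pen(p: /retoz, c: huduvek)
<- overwrote
-> archive pen(p: /wagu, c: snes)
<- created
-> archive pen(p: /me_ez, c: susti)
<- created
-> chron drift(n: -25)
<- 2267-06-11
-> chron drift(n: -102)
<- 2267-03-01
-> archive carve(p: /rok)
<- ok

Answer: cur=2267-03-01


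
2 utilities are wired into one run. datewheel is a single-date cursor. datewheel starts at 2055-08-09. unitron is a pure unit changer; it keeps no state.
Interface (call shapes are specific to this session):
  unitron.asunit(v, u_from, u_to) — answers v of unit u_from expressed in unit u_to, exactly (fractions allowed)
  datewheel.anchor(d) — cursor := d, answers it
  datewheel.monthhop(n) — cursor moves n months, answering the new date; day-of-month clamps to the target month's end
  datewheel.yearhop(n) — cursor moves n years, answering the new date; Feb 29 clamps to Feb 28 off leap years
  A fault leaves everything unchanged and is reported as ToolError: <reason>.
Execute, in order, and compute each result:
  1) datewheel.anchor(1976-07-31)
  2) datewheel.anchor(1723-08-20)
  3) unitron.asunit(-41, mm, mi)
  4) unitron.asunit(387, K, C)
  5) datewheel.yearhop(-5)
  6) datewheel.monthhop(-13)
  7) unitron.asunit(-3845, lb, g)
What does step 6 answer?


Act: anchor[d='1976-07-31']
Obs: 1976-07-31
Act: anchor[d='1723-08-20']
Obs: 1723-08-20
Act: asunit[v='-41'; u_from='mm'; u_to='mi']
Obs: -41/1609344
Act: asunit[v='387'; u_from='K'; u_to='C']
Obs: 2277/20
Act: yearhop[n='-5']
Obs: 1718-08-20
Act: monthhop[n='-13']
Obs: 1717-07-20
Act: asunit[v='-3845'; u_from='lb'; u_to='g']
Obs: -34881253253/20000

Answer: 1717-07-20


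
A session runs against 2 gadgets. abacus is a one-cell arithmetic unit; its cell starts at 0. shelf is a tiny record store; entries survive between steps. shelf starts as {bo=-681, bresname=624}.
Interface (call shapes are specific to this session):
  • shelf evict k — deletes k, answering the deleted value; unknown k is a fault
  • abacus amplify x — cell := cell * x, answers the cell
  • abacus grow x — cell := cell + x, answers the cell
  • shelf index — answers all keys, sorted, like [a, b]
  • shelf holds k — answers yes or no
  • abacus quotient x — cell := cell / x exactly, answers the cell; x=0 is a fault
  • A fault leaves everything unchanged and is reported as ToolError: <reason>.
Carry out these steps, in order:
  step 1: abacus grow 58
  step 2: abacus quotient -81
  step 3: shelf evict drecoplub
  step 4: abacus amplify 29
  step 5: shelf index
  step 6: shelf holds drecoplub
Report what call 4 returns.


! abacus grow(x=58) == 58
! abacus quotient(x=-81) == -58/81
! shelf evict(k=drecoplub) == ToolError: no such key drecoplub
! abacus amplify(x=29) == -1682/81
! shelf index() == [bo, bresname]
! shelf holds(k=drecoplub) == no

Answer: -1682/81


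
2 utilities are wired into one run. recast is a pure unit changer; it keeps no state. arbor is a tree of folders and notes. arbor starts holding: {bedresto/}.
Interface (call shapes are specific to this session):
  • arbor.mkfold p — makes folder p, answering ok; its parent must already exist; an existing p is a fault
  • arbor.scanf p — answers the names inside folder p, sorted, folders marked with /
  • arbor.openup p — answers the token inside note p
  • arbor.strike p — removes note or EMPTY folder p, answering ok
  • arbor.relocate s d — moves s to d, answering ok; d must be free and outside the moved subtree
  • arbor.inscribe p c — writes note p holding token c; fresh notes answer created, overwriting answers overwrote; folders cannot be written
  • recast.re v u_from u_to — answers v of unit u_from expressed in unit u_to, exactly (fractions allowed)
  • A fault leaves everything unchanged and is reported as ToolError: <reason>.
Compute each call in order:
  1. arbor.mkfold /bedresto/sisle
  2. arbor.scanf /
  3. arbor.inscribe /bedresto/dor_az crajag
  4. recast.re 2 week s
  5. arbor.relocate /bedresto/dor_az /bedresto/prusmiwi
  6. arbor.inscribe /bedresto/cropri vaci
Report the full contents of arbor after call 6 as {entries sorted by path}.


I invoke arbor.mkfold passing p→/bedresto/sisle: ok.
Now I run arbor.scanf passing p→/, → [bedresto/].
Then arbor.inscribe passing p→/bedresto/dor_az, c→crajag: created.
Calling recast.re passing v→2, u_from→week, u_to→s, yielding 1209600.
I call arbor.relocate passing s→/bedresto/dor_az, d→/bedresto/prusmiwi, and get ok.
Using arbor.inscribe passing p→/bedresto/cropri, c→vaci, and observe created.

Answer: {bedresto/, bedresto/cropri=vaci, bedresto/prusmiwi=crajag, bedresto/sisle/}


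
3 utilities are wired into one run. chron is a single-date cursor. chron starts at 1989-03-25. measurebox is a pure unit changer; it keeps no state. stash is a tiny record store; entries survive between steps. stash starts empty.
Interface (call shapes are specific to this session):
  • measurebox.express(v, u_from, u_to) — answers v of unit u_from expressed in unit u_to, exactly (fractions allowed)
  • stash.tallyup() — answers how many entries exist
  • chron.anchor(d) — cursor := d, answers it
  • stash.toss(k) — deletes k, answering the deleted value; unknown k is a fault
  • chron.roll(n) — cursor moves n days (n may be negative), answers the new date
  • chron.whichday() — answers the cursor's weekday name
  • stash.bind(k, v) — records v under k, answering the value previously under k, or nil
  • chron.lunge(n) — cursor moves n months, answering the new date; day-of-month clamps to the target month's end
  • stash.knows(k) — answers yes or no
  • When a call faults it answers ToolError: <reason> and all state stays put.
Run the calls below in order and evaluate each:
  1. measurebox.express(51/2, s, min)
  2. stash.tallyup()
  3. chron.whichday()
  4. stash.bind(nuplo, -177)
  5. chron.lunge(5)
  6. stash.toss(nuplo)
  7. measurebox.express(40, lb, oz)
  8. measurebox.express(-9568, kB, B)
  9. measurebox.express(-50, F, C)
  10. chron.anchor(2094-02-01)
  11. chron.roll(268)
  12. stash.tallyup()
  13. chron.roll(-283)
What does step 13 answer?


Then measurebox.express(v=51/2, u_from=s, u_to=min), — result: 17/40.
Invoking stash.tallyup, and get 0.
Using chron.whichday: Saturday.
I use stash.bind(k=nuplo, v=-177), giving nil.
Now I run chron.lunge(n=5), → 1989-08-25.
I try stash.toss(k=nuplo): -177.
I try measurebox.express(v=40, u_from=lb, u_to=oz), and observe 640.
I invoke measurebox.express(v=-9568, u_from=kB, u_to=B), and observe -9568000.
I use measurebox.express(v=-50, u_from=F, u_to=C), giving -410/9.
Invoking chron.anchor(d=2094-02-01), which returns 2094-02-01.
Using chron.roll(n=268), — result: 2094-10-27.
Now I run stash.tallyup(), → 0.
I use chron.roll(n=-283), and get 2094-01-17.

Answer: 2094-01-17


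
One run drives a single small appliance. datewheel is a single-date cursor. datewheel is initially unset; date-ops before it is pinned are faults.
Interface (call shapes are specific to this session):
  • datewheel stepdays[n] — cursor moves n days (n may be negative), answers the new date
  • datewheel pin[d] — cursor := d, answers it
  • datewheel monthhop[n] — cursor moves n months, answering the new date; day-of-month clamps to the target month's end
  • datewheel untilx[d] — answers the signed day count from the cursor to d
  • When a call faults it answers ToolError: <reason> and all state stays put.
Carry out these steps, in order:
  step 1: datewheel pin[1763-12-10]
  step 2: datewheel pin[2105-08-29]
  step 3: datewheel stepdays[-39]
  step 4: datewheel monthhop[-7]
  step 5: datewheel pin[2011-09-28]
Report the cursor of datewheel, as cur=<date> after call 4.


Answer: cur=2104-12-21

Derivation:
% datewheel pin(d='1763-12-10') => 1763-12-10
% datewheel pin(d='2105-08-29') => 2105-08-29
% datewheel stepdays(n='-39') => 2105-07-21
% datewheel monthhop(n='-7') => 2104-12-21
% datewheel pin(d='2011-09-28') => 2011-09-28


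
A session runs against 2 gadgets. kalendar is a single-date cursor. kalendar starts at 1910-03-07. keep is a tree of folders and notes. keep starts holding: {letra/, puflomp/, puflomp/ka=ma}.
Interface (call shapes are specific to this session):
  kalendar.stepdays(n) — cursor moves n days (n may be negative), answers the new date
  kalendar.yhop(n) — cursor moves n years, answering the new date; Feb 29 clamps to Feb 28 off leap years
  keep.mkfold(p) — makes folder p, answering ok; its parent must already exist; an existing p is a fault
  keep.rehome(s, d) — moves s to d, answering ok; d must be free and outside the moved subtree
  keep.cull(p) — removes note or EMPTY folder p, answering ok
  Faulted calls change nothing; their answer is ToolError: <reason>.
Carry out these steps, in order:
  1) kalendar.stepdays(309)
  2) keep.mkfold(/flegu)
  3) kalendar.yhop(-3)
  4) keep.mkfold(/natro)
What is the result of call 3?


Answer: 1908-01-10

Derivation:
-> stepdays(n=309)
<- 1911-01-10
-> mkfold(p=/flegu)
<- ok
-> yhop(n=-3)
<- 1908-01-10
-> mkfold(p=/natro)
<- ok


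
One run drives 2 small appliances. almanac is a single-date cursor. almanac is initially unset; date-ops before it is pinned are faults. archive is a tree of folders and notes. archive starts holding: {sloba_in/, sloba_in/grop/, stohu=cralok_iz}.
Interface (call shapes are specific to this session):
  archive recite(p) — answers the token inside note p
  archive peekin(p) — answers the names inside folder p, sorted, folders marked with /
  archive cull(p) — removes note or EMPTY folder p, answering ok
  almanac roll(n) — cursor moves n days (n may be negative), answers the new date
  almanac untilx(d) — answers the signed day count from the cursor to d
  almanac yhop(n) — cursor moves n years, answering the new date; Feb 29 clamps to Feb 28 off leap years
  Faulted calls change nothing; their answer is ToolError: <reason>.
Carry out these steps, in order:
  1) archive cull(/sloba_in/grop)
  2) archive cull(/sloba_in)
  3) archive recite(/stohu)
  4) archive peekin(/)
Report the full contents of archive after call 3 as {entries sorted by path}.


Answer: {stohu=cralok_iz}

Derivation:
# 1. archive cull(p→/sloba_in/grop) ~> ok
# 2. archive cull(p→/sloba_in) ~> ok
# 3. archive recite(p→/stohu) ~> cralok_iz
# 4. archive peekin(p→/) ~> [stohu]


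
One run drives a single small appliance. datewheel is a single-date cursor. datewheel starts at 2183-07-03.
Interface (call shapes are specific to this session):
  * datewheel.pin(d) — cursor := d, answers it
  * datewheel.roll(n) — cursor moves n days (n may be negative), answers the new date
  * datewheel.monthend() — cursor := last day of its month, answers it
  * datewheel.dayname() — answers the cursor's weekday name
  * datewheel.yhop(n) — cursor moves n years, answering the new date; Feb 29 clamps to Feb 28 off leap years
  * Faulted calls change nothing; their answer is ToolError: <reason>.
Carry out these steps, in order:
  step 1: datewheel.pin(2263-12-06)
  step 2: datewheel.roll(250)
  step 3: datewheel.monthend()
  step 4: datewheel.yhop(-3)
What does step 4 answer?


Answer: 2261-08-31

Derivation:
[in] datewheel.pin 2263-12-06
  2263-12-06
[in] datewheel.roll 250
  2264-08-12
[in] datewheel.monthend
  2264-08-31
[in] datewheel.yhop -3
  2261-08-31


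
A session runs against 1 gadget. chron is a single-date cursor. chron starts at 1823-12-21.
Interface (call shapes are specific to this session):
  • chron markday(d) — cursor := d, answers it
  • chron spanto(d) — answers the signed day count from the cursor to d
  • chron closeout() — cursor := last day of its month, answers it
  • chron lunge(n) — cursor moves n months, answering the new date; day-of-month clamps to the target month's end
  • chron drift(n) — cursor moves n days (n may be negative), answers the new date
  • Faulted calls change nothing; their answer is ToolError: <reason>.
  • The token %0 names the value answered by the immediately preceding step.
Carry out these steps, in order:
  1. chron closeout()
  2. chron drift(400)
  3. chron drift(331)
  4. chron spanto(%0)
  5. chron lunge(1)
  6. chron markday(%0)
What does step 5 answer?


Act: chron closeout[]
Obs: 1823-12-31
Act: chron drift[400]
Obs: 1825-02-03
Act: chron drift[331]
Obs: 1825-12-31
Act: chron spanto[%0]
Obs: 0
Act: chron lunge[1]
Obs: 1826-01-31
Act: chron markday[%0]
Obs: 1826-01-31

Answer: 1826-01-31
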